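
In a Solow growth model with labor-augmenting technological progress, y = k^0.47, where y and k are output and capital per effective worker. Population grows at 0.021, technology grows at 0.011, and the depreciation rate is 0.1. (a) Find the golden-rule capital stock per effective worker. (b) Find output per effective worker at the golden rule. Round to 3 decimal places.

(a) k_gold ≈ 10.980; (b) y_gold ≈ 3.084

n + g + δ = 0.021 + 0.011 + 0.1 = 0.132.
Setting f'(k) = n+g+δ gives 0.47·k^(0.47−1) = 0.132, hence k_gold = (0.47/0.132)^(1/0.53) ≈ 10.9802.
y_gold = 10.9802^0.47 ≈ 3.0838.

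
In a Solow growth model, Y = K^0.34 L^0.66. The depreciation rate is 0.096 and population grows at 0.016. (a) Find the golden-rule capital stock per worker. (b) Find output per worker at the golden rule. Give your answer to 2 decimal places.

The effective depreciation rate is n + δ = 0.016 + 0.096 = 0.112.
Maximizing c = f(k) − (n+δ)·k gives f'(k) = n+δ, i.e. 0.34·k^(0.34−1) = 0.112, so k_gold = (0.34/0.112)^(1/0.66) ≈ 5.3790.
y_gold = 5.3790^0.34 ≈ 1.7719.

(a) k_gold ≈ 5.38; (b) y_gold ≈ 1.77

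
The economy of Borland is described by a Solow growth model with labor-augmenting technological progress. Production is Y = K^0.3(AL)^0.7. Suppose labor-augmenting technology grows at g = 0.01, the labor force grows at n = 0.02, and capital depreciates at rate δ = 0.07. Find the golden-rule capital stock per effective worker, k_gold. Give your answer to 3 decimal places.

n + g + δ = 0.02 + 0.01 + 0.07 = 0.1.
At the golden rule the marginal product of capital equals n+g+δ: 0.3·k^(0.3−1) = 0.1. Solving, k_gold = (0.3/0.1)^(1/0.7) ≈ 4.8040.

k_gold ≈ 4.804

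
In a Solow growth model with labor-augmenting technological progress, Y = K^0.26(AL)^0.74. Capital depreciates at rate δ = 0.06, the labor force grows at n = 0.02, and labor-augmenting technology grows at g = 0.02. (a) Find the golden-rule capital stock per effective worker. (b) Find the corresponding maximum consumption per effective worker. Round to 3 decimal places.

n + g + δ = 0.02 + 0.02 + 0.06 = 0.1.
Maximizing c = f(k) − (n+g+δ)·k gives f'(k) = n+g+δ, i.e. 0.26·k^(0.26−1) = 0.1, so k_gold = (0.26/0.1)^(1/0.74) ≈ 3.6373.
y_gold = 3.6373^0.26 ≈ 1.3989; c_gold = y_gold − 0.1·k_gold ≈ 1.0352.

(a) k_gold ≈ 3.637; (b) c_gold ≈ 1.035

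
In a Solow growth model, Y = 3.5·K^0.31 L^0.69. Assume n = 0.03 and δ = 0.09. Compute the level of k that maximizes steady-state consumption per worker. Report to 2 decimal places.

Capital per worker breaks even when investment replaces (n + δ)·k; here n + δ = 0.12.
Setting f'(k) = n+δ gives 0.31·3.5·k^(0.31−1) = 0.12, hence k_gold = (0.31·3.5/0.12)^(1/0.69) ≈ 24.3146.

k_gold ≈ 24.31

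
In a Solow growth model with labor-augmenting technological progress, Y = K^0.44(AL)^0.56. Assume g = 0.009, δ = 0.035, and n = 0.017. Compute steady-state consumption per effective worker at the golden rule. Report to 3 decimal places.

c_gold ≈ 2.645

n + g + δ = 0.017 + 0.009 + 0.035 = 0.061.
Golden rule sets MPK = n+g+δ: 0.44·k^(0.44−1) = 0.061, so k_gold = (0.44/0.061)^(1/0.56) ≈ 34.0692.
y_gold = 34.0692^0.44 ≈ 4.7232.
c_gold = y_gold − (n+g+δ)·k_gold = 4.7232 − 0.061·34.0692 ≈ 2.6450.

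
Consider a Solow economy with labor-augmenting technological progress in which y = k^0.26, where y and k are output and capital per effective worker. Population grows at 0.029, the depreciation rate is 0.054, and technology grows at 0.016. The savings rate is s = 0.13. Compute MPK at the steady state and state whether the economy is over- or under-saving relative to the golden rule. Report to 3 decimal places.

Break-even investment rate: n + g + δ = 0.029 + 0.016 + 0.054 = 0.099.
Steady-state k*: s·k^0.26 = 0.099·k gives k* = (0.13/0.099)^(1/0.74) ≈ 1.4450.
MPK = 0.26·1.4450^(-0.74) ≈ 0.1980.
MPK > n+g+δ = 0.099, so the economy is dynamically efficient (under-saving).

under-saving; MPK ≈ 0.198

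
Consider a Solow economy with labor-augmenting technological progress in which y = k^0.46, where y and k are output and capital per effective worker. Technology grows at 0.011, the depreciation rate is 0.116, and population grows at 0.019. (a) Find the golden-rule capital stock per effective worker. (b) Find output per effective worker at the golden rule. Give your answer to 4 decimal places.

(a) k_gold ≈ 8.3748; (b) y_gold ≈ 2.6581

n + g + δ = 0.019 + 0.011 + 0.116 = 0.146.
At the golden rule the marginal product of capital equals n+g+δ: 0.46·k^(0.46−1) = 0.146. Solving, k_gold = (0.46/0.146)^(1/0.54) ≈ 8.3748.
y_gold = 8.3748^0.46 ≈ 2.6581.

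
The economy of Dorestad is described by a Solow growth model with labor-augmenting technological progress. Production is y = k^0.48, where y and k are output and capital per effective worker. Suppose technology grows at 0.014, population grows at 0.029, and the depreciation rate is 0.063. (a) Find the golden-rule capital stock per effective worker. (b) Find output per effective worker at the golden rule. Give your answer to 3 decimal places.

n + g + δ = 0.029 + 0.014 + 0.063 = 0.106.
At the golden rule the marginal product of capital equals n+g+δ: 0.48·k^(0.48−1) = 0.106. Solving, k_gold = (0.48/0.106)^(1/0.52) ≈ 18.2564.
y_gold = 18.2564^0.48 ≈ 4.0316.

(a) k_gold ≈ 18.256; (b) y_gold ≈ 4.032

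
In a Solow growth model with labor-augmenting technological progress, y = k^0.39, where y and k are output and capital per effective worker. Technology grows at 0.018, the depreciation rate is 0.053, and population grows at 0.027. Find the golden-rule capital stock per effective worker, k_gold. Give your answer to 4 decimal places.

Capital per effective worker breaks even when investment replaces (n + g + δ)·k; here n + g + δ = 0.098.
Golden rule sets MPK = n+g+δ: 0.39·k^(0.39−1) = 0.098, so k_gold = (0.39/0.098)^(1/0.61) ≈ 9.6237.

k_gold ≈ 9.6237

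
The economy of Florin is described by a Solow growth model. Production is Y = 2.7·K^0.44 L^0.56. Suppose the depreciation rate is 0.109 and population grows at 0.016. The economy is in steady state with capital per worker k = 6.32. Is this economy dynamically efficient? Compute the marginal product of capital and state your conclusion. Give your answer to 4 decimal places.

Capital per worker breaks even when investment replaces (n + δ)·k; here n + δ = 0.125.
MPK = 0.44·2.7·k^(0.44−1) = 0.44·2.7·6.32^(-0.56) ≈ 0.4231.
MPK > 0.125, so the economy is dynamically efficient (under-saving).

dynamically efficient; MPK ≈ 0.4231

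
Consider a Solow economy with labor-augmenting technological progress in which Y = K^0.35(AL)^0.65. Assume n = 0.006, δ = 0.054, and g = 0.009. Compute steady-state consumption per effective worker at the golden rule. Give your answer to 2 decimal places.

n + g + δ = 0.006 + 0.009 + 0.054 = 0.069.
Setting f'(k) = n+g+δ gives 0.35·k^(0.35−1) = 0.069, hence k_gold = (0.35/0.069)^(1/0.65) ≈ 12.1605.
y_gold = 12.1605^0.35 ≈ 2.3974.
c_gold = y_gold − (n+g+δ)·k_gold = 2.3974 − 0.069·12.1605 ≈ 1.5583.

c_gold ≈ 1.56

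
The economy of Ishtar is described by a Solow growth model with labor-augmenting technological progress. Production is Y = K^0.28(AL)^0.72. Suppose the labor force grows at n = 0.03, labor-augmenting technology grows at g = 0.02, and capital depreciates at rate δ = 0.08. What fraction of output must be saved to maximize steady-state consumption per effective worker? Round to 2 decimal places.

Break-even investment rate: n + g + δ = 0.03 + 0.02 + 0.08 = 0.13.
At the golden rule MPK = n+g+δ, and in any Cobb-Douglas steady state s = (n+g+δ)·k/y = MPK·k/y = capital's share 0.28.

s_gold = 0.28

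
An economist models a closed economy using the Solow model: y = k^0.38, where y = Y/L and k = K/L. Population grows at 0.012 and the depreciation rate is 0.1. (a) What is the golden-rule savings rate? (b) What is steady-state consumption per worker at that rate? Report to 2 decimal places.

Capital per worker breaks even when investment replaces (n + δ)·k; here n + δ = 0.112.
For Cobb-Douglas, s_gold equals capital's share: s_gold = 0.38.
At the golden rule the marginal product of capital equals n+δ: 0.38·k^(0.38−1) = 0.112. Solving, k_gold = (0.38/0.112)^(1/0.62) ≈ 7.1738.
y_gold = 7.1738^0.38 ≈ 2.1144; c_gold = (1−0.38)·y_gold ≈ 1.3109.

(a) s_gold = 0.38; (b) c_gold ≈ 1.31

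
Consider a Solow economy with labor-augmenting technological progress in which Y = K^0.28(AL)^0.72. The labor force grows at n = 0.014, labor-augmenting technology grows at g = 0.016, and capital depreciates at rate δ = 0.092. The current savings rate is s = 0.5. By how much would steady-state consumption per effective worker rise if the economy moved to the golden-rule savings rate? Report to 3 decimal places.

Capital per effective worker breaks even when investment replaces (n + g + δ)·k; here n + g + δ = 0.122.
Current steady state (s = 0.5): k* = (0.5/0.122)^(1/0.72) ≈ 7.0933, y* = 7.0933^0.28 ≈ 1.7308, c* = (1−0.5)·1.7308 ≈ 0.8654.
Maximizing c = f(k) − (n+g+δ)·k gives f'(k) = n+g+δ, i.e. 0.28·k^(0.28−1) = 0.122, so k_gold = (0.28/0.122)^(1/0.72) ≈ 3.1704.
y_gold = 3.1704^0.28 ≈ 1.3814, c_gold = y_gold − 0.122·k_gold ≈ 0.9946.
Gain: Δc = 0.9946 − 0.8654 ≈ 0.1292.

Δc ≈ 0.129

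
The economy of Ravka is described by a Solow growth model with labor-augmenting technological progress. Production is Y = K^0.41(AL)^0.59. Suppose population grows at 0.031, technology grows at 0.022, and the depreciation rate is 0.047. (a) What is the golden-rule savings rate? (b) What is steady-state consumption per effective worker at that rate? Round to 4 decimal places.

(a) s_gold = 0.4100; (b) c_gold ≈ 1.5728

The effective depreciation rate is n + g + δ = 0.031 + 0.022 + 0.047 = 0.1.
For Cobb-Douglas, s_gold equals capital's share: s_gold = 0.41.
Golden rule sets MPK = n+g+δ: 0.41·k^(0.41−1) = 0.1, so k_gold = (0.41/0.1)^(1/0.59) ≈ 10.9299.
y_gold = 10.9299^0.41 ≈ 2.6658; c_gold = (1−0.41)·y_gold ≈ 1.5728.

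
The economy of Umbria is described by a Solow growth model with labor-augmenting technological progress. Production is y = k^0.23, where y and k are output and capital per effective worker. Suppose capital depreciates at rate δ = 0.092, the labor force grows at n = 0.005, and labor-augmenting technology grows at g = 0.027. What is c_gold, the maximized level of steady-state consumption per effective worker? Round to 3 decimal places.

n + g + δ = 0.005 + 0.027 + 0.092 = 0.124.
Golden rule sets MPK = n+g+δ: 0.23·k^(0.23−1) = 0.124, so k_gold = (0.23/0.124)^(1/0.77) ≈ 2.2307.
y_gold = 2.2307^0.23 ≈ 1.2027.
c_gold = y_gold − (n+g+δ)·k_gold = 1.2027 − 0.124·2.2307 ≈ 0.9260.

c_gold ≈ 0.926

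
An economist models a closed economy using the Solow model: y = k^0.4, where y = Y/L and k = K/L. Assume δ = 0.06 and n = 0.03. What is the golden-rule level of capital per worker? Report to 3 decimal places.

The effective depreciation rate is n + δ = 0.03 + 0.06 = 0.09.
Maximizing c = f(k) − (n+δ)·k gives f'(k) = n+δ, i.e. 0.4·k^(0.4−1) = 0.09, so k_gold = (0.4/0.09)^(1/0.6) ≈ 12.0142.

k_gold ≈ 12.014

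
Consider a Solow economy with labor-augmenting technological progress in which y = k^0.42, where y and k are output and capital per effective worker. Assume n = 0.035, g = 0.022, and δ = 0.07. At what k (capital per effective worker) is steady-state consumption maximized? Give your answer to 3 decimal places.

Break-even investment rate: n + g + δ = 0.035 + 0.022 + 0.07 = 0.127.
Golden rule sets MPK = n+g+δ: 0.42·k^(0.42−1) = 0.127, so k_gold = (0.42/0.127)^(1/0.58) ≈ 7.8631.

k_gold ≈ 7.863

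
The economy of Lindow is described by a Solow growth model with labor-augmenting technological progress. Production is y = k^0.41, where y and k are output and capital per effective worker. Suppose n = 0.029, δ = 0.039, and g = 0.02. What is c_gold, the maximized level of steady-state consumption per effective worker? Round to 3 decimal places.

c_gold ≈ 1.719

Capital per effective worker breaks even when investment replaces (n + g + δ)·k; here n + g + δ = 0.088.
Golden rule sets MPK = n+g+δ: 0.41·k^(0.41−1) = 0.088, so k_gold = (0.41/0.088)^(1/0.59) ≈ 13.5742.
y_gold = 13.5742^0.41 ≈ 2.9135.
c_gold = y_gold − (n+g+δ)·k_gold = 2.9135 − 0.088·13.5742 ≈ 1.7190.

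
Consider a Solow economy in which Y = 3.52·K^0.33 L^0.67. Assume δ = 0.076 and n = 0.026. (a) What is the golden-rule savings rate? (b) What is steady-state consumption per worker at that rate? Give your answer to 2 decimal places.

(a) s_gold = 0.33; (b) c_gold ≈ 7.82

Capital per worker breaks even when investment replaces (n + δ)·k; here n + δ = 0.102.
For Cobb-Douglas, s_gold equals capital's share: s_gold = 0.33.
Setting f'(k) = n+δ gives 0.33·3.52·k^(0.33−1) = 0.102, hence k_gold = (0.33·3.52/0.102)^(1/0.67) ≈ 37.7399.
y_gold = 3.52·37.7399^0.33 ≈ 11.6651; c_gold = (1−0.33)·y_gold ≈ 7.8156.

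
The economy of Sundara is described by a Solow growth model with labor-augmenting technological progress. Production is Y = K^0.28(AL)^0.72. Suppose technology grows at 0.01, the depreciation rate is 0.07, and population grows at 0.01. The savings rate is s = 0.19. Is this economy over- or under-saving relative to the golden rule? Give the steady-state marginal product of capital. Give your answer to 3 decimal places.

Capital per effective worker breaks even when investment replaces (n + g + δ)·k; here n + g + δ = 0.09.
Steady-state k*: s·k^0.28 = 0.09·k gives k* = (0.19/0.09)^(1/0.72) ≈ 2.8230.
MPK = 0.28·2.8230^(-0.72) ≈ 0.1326.
MPK > n+g+δ = 0.09, so the economy is dynamically efficient (under-saving).

under-saving; MPK ≈ 0.133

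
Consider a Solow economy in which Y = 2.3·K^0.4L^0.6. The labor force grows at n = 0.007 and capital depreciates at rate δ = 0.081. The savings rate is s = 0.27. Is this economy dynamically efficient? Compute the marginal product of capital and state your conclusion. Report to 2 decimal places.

Capital per worker breaks even when investment replaces (n + δ)·k; here n + δ = 0.088.
Steady-state k*: s·A·k^0.4 = 0.088·k gives k* = (0.27·2.3/0.088)^(1/0.6) ≈ 25.9626.
MPK = 0.4·2.3·25.9626^(-0.6) ≈ 0.1304.
MPK > n+δ = 0.088, so the economy is dynamically efficient (under-saving).

dynamically efficient; MPK ≈ 0.13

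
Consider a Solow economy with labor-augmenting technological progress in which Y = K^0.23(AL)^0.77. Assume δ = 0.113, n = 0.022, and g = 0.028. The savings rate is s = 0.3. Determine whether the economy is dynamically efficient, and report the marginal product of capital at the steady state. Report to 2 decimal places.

dynamically inefficient; MPK ≈ 0.12

Capital per effective worker breaks even when investment replaces (n + g + δ)·k; here n + g + δ = 0.163.
Steady-state k*: s·k^0.23 = 0.163·k gives k* = (0.3/0.163)^(1/0.77) ≈ 2.2084.
MPK = 0.23·2.2084^(-0.77) ≈ 0.1250.
MPK < n+g+δ = 0.163, so the economy is dynamically inefficient (over-saving).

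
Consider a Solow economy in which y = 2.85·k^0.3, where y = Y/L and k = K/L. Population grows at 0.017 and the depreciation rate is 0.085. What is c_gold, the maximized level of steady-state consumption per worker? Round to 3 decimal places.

c_gold ≈ 4.962

The effective depreciation rate is n + δ = 0.017 + 0.085 = 0.102.
Maximizing c = f(k) − (n+δ)·k gives f'(k) = n+δ, i.e. 0.3·2.85·k^(0.3−1) = 0.102, so k_gold = (0.3·2.85/0.102)^(1/0.7) ≈ 20.8494.
y_gold = 2.85·20.8494^0.3 ≈ 7.0888.
c_gold = y_gold − (n+δ)·k_gold = 7.0888 − 0.102·20.8494 ≈ 4.9622.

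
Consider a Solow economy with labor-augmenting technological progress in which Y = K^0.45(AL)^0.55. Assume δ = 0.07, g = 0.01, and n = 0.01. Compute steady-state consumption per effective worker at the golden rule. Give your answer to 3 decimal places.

c_gold ≈ 2.052

n + g + δ = 0.01 + 0.01 + 0.07 = 0.09.
At the golden rule the marginal product of capital equals n+g+δ: 0.45·k^(0.45−1) = 0.09. Solving, k_gold = (0.45/0.09)^(1/0.55) ≈ 18.6575.
y_gold = 18.6575^0.45 ≈ 3.7315.
c_gold = y_gold − (n+g+δ)·k_gold = 3.7315 − 0.09·18.6575 ≈ 2.0523.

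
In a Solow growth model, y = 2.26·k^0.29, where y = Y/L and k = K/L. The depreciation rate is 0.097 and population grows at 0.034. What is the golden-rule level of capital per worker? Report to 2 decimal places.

k_gold ≈ 9.66

n + δ = 0.034 + 0.097 = 0.131.
Golden rule sets MPK = n+δ: 0.29·2.26·k^(0.29−1) = 0.131, so k_gold = (0.29·2.26/0.131)^(1/0.71) ≈ 9.6569.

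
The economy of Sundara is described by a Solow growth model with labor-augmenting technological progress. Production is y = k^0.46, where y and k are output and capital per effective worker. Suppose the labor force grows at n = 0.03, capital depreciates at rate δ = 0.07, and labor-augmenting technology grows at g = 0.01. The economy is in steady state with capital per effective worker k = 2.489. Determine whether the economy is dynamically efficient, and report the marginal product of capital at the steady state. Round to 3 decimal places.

The effective depreciation rate is n + g + δ = 0.03 + 0.01 + 0.07 = 0.11.
MPK = 0.46·k^(0.46−1) = 0.46·2.489^(-0.54) ≈ 0.2811.
MPK > 0.11, so the economy is dynamically efficient (under-saving).

dynamically efficient; MPK ≈ 0.281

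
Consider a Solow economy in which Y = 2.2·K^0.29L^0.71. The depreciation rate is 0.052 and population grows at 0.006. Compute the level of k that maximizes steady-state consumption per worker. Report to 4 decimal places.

Capital per worker breaks even when investment replaces (n + δ)·k; here n + δ = 0.058.
Maximizing c = f(k) − (n+δ)·k gives f'(k) = n+δ, i.e. 0.29·2.2·k^(0.29−1) = 0.058, so k_gold = (0.29·2.2/0.058)^(1/0.71) ≈ 29.2921.

k_gold ≈ 29.2921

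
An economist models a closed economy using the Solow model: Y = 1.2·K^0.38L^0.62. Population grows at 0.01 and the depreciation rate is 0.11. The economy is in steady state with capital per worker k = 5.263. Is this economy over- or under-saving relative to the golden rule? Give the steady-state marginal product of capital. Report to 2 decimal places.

n + δ = 0.01 + 0.11 = 0.12.
MPK = 0.38·1.2·k^(0.38−1) = 0.38·1.2·5.263^(-0.62) ≈ 0.1629.
MPK > 0.12, so the economy is dynamically efficient (under-saving).

under-saving; MPK ≈ 0.16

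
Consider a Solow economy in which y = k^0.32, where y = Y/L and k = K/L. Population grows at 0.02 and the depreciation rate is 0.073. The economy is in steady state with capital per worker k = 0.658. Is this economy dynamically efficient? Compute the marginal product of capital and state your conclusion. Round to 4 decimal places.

dynamically efficient; MPK ≈ 0.4254

n + δ = 0.02 + 0.073 = 0.093.
MPK = 0.32·k^(0.32−1) = 0.32·0.658^(-0.68) ≈ 0.4254.
MPK > 0.093, so the economy is dynamically efficient (under-saving).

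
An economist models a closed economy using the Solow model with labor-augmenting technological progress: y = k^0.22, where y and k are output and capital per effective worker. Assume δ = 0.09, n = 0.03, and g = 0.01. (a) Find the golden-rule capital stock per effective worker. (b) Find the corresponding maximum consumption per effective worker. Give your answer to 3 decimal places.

(a) k_gold ≈ 1.963; (b) c_gold ≈ 0.905

Capital per effective worker breaks even when investment replaces (n + g + δ)·k; here n + g + δ = 0.13.
Golden rule sets MPK = n+g+δ: 0.22·k^(0.22−1) = 0.13, so k_gold = (0.22/0.13)^(1/0.78) ≈ 1.9630.
y_gold = 1.9630^0.22 ≈ 1.1600; c_gold = y_gold − 0.13·k_gold ≈ 0.9048.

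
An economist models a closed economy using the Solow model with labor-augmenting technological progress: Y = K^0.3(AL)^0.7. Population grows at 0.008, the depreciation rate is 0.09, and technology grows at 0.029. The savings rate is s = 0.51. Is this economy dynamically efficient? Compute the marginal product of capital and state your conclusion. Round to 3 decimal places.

n + g + δ = 0.008 + 0.029 + 0.09 = 0.127.
Steady-state k*: s·k^0.3 = 0.127·k gives k* = (0.51/0.127)^(1/0.7) ≈ 7.2866.
MPK = 0.3·7.2866^(-0.7) ≈ 0.0747.
MPK < n+g+δ = 0.127, so the economy is dynamically inefficient (over-saving).

dynamically inefficient; MPK ≈ 0.075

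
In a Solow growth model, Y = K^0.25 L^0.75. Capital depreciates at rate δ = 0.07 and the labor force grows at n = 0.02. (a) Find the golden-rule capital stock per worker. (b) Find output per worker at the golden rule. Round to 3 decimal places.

(a) k_gold ≈ 3.905; (b) y_gold ≈ 1.406

n + δ = 0.02 + 0.07 = 0.09.
Maximizing c = f(k) − (n+δ)·k gives f'(k) = n+δ, i.e. 0.25·k^(0.25−1) = 0.09, so k_gold = (0.25/0.09)^(1/0.75) ≈ 3.9048.
y_gold = 3.9048^0.25 ≈ 1.4057.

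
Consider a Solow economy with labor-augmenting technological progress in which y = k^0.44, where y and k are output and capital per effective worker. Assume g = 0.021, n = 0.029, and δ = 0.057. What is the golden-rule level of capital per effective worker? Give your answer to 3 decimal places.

The effective depreciation rate is n + g + δ = 0.029 + 0.021 + 0.057 = 0.107.
Maximizing c = f(k) − (n+g+δ)·k gives f'(k) = n+g+δ, i.e. 0.44·k^(0.44−1) = 0.107, so k_gold = (0.44/0.107)^(1/0.56) ≈ 12.4897.

k_gold ≈ 12.490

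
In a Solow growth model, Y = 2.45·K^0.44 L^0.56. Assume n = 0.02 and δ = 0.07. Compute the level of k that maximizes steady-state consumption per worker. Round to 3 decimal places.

Break-even investment rate: n + δ = 0.02 + 0.07 = 0.09.
Golden rule sets MPK = n+δ: 0.44·2.45·k^(0.44−1) = 0.09, so k_gold = (0.44·2.45/0.09)^(1/0.56) ≈ 84.2698.

k_gold ≈ 84.270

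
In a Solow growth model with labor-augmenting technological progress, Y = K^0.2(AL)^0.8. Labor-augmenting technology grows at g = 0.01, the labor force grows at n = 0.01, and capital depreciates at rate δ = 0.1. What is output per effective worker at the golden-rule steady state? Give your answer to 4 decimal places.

y_gold ≈ 1.1362

The effective depreciation rate is n + g + δ = 0.01 + 0.01 + 0.1 = 0.12.
Maximizing c = f(k) − (n+g+δ)·k gives f'(k) = n+g+δ, i.e. 0.2·k^(0.2−1) = 0.12, so k_gold = (0.2/0.12)^(1/0.8) ≈ 1.8937.
Output: y_gold = k_gold^0.2 = 1.8937^0.2 ≈ 1.1362.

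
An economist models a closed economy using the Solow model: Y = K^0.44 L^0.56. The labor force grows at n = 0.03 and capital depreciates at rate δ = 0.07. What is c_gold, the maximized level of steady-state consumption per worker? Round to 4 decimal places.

c_gold ≈ 1.7937

The effective depreciation rate is n + δ = 0.03 + 0.07 = 0.1.
Maximizing c = f(k) − (n+δ)·k gives f'(k) = n+δ, i.e. 0.44·k^(0.44−1) = 0.1, so k_gold = (0.44/0.1)^(1/0.56) ≈ 14.0936.
y_gold = 14.0936^0.44 ≈ 3.2031.
c_gold = y_gold − (n+δ)·k_gold = 3.2031 − 0.1·14.0936 ≈ 1.7937.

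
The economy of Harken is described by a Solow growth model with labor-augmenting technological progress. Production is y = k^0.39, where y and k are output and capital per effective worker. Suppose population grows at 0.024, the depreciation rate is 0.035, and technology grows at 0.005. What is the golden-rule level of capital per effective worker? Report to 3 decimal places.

n + g + δ = 0.024 + 0.005 + 0.035 = 0.064.
At the golden rule the marginal product of capital equals n+g+δ: 0.39·k^(0.39−1) = 0.064. Solving, k_gold = (0.39/0.064)^(1/0.61) ≈ 19.3507.

k_gold ≈ 19.351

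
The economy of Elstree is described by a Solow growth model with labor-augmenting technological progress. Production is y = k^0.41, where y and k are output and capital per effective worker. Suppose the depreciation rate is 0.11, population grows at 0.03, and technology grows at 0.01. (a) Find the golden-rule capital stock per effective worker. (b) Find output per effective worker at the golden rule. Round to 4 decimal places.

(a) k_gold ≈ 5.4974; (b) y_gold ≈ 2.0112

Capital per effective worker breaks even when investment replaces (n + g + δ)·k; here n + g + δ = 0.15.
Maximizing c = f(k) − (n+g+δ)·k gives f'(k) = n+g+δ, i.e. 0.41·k^(0.41−1) = 0.15, so k_gold = (0.41/0.15)^(1/0.59) ≈ 5.4974.
y_gold = 5.4974^0.41 ≈ 2.0112.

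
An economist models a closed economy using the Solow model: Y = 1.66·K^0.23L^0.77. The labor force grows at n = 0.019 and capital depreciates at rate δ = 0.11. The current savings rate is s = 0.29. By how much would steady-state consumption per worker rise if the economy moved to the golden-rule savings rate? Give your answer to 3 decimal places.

n + δ = 0.019 + 0.11 = 0.129.
Current steady state (s = 0.29): k* = (0.29·1.66/0.129)^(1/0.77) ≈ 5.5303, y* = 1.66·5.5303^0.23 ≈ 2.4600, c* = (1−0.29)·2.4600 ≈ 1.7466.
Maximizing c = f(k) − (n+δ)·k gives f'(k) = n+δ, i.e. 0.23·1.66·k^(0.23−1) = 0.129, so k_gold = (0.23·1.66/0.129)^(1/0.77) ≈ 4.0927.
y_gold = 1.66·4.0927^0.23 ≈ 2.2955, c_gold = y_gold − 0.129·k_gold ≈ 1.7675.
Gain: Δc = 1.7675 − 1.7466 ≈ 0.0209.

Δc ≈ 0.021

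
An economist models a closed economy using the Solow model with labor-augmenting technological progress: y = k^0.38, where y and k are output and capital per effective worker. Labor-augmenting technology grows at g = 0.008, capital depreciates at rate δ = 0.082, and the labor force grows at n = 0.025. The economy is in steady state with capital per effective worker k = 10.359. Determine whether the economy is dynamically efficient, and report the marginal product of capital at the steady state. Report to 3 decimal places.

dynamically inefficient; MPK ≈ 0.089

Capital per effective worker breaks even when investment replaces (n + g + δ)·k; here n + g + δ = 0.115.
MPK = 0.38·k^(0.38−1) = 0.38·10.359^(-0.62) ≈ 0.0892.
MPK < 0.115, so the economy is dynamically inefficient (over-saving).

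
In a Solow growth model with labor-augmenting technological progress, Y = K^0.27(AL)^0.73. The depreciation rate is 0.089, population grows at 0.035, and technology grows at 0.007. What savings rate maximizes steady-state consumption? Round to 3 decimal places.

s_gold = 0.270

Break-even investment rate: n + g + δ = 0.035 + 0.007 + 0.089 = 0.131.
At the golden rule MPK = n+g+δ, and in any Cobb-Douglas steady state s = (n+g+δ)·k/y = MPK·k/y = capital's share 0.27.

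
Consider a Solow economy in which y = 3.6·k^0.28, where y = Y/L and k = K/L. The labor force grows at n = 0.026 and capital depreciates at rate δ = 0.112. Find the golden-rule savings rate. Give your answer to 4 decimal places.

n + δ = 0.026 + 0.112 = 0.138.
At the golden rule MPK = n+δ, and in any Cobb-Douglas steady state s = (n+δ)·k/y = MPK·k/y = capital's share 0.28.

s_gold = 0.2800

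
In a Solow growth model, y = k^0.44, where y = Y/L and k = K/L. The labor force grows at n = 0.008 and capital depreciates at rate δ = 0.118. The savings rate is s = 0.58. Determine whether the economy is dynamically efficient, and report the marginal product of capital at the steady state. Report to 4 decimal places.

Break-even investment rate: n + δ = 0.008 + 0.118 = 0.126.
Steady-state k*: s·k^0.44 = 0.126·k gives k* = (0.58/0.126)^(1/0.56) ≈ 15.2768.
MPK = 0.44·15.2768^(-0.56) ≈ 0.0956.
MPK < n+δ = 0.126, so the economy is dynamically inefficient (over-saving).

dynamically inefficient; MPK ≈ 0.0956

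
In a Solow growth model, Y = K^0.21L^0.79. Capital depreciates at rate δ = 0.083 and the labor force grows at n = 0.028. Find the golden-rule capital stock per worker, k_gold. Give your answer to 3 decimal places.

Break-even investment rate: n + δ = 0.028 + 0.083 = 0.111.
Maximizing c = f(k) − (n+δ)·k gives f'(k) = n+δ, i.e. 0.21·k^(0.21−1) = 0.111, so k_gold = (0.21/0.111)^(1/0.79) ≈ 2.2413.

k_gold ≈ 2.241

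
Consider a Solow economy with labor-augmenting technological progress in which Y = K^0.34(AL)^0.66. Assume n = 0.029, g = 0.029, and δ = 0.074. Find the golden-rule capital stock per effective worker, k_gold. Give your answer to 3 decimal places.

The effective depreciation rate is n + g + δ = 0.029 + 0.029 + 0.074 = 0.132.
At the golden rule the marginal product of capital equals n+g+δ: 0.34·k^(0.34−1) = 0.132. Solving, k_gold = (0.34/0.132)^(1/0.66) ≈ 4.1936.

k_gold ≈ 4.194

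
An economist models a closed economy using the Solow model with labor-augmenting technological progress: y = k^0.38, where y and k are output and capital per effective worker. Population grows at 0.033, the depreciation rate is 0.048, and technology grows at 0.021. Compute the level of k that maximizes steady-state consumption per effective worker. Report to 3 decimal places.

n + g + δ = 0.033 + 0.021 + 0.048 = 0.102.
At the golden rule the marginal product of capital equals n+g+δ: 0.38·k^(0.38−1) = 0.102. Solving, k_gold = (0.38/0.102)^(1/0.62) ≈ 8.3419.

k_gold ≈ 8.342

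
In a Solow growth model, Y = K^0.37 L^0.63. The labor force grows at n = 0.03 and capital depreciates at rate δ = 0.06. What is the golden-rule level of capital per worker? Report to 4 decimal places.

The effective depreciation rate is n + δ = 0.03 + 0.06 = 0.09.
Maximizing c = f(k) − (n+δ)·k gives f'(k) = n+δ, i.e. 0.37·k^(0.37−1) = 0.09, so k_gold = (0.37/0.09)^(1/0.63) ≈ 9.4306.

k_gold ≈ 9.4306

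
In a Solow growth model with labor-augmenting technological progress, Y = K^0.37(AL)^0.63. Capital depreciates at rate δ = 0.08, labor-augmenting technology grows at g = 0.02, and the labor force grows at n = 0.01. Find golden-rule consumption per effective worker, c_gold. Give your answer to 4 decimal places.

The effective depreciation rate is n + g + δ = 0.01 + 0.02 + 0.08 = 0.11.
Maximizing c = f(k) − (n+g+δ)·k gives f'(k) = n+g+δ, i.e. 0.37·k^(0.37−1) = 0.11, so k_gold = (0.37/0.11)^(1/0.63) ≈ 6.8581.
y_gold = 6.8581^0.37 ≈ 2.0389.
c_gold = y_gold − (n+g+δ)·k_gold = 2.0389 − 0.11·6.8581 ≈ 1.2845.

c_gold ≈ 1.2845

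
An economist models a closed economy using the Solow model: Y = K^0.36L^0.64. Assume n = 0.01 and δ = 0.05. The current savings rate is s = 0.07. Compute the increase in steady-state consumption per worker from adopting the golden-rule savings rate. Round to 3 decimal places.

Δc ≈ 0.739

The effective depreciation rate is n + δ = 0.01 + 0.05 = 0.06.
Current steady state (s = 0.07): k* = (0.07/0.06)^(1/0.64) ≈ 1.2723, y* = 1.2723^0.36 ≈ 1.0906, c* = (1−0.07)·1.0906 ≈ 1.0142.
Maximizing c = f(k) − (n+δ)·k gives f'(k) = n+δ, i.e. 0.36·k^(0.36−1) = 0.06, so k_gold = (0.36/0.06)^(1/0.64) ≈ 16.4385.
y_gold = 16.4385^0.36 ≈ 2.7397, c_gold = y_gold − 0.06·k_gold ≈ 1.7534.
Gain: Δc = 1.7534 − 1.0142 ≈ 0.7392.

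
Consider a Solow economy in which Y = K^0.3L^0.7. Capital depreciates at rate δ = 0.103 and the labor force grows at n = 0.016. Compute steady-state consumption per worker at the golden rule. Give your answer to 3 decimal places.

The effective depreciation rate is n + δ = 0.016 + 0.103 = 0.119.
Maximizing c = f(k) − (n+δ)·k gives f'(k) = n+δ, i.e. 0.3·k^(0.3−1) = 0.119, so k_gold = (0.3/0.119)^(1/0.7) ≈ 3.7469.
y_gold = 3.7469^0.3 ≈ 1.4863.
c_gold = y_gold − (n+δ)·k_gold = 1.4863 − 0.119·3.7469 ≈ 1.0404.

c_gold ≈ 1.040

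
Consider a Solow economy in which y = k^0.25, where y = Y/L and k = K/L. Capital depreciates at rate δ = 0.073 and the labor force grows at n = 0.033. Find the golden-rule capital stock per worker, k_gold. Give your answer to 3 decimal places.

k_gold ≈ 3.139

n + δ = 0.033 + 0.073 = 0.106.
Maximizing c = f(k) − (n+δ)·k gives f'(k) = n+δ, i.e. 0.25·k^(0.25−1) = 0.106, so k_gold = (0.25/0.106)^(1/0.75) ≈ 3.1394.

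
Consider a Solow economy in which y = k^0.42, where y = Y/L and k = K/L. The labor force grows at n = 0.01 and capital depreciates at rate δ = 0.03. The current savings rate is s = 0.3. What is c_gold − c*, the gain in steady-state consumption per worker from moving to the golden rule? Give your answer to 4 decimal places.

Δc ≈ 0.1722

The effective depreciation rate is n + δ = 0.01 + 0.03 = 0.04.
Current steady state (s = 0.3): k* = (0.3/0.04)^(1/0.58) ≈ 32.2646, y* = 32.2646^0.42 ≈ 4.3019, c* = (1−0.3)·4.3019 ≈ 3.0114.
At the golden rule the marginal product of capital equals n+δ: 0.42·k^(0.42−1) = 0.04. Solving, k_gold = (0.42/0.04)^(1/0.58) ≈ 57.6330.
y_gold = 57.6330^0.42 ≈ 5.4889, c_gold = y_gold − 0.04·k_gold ≈ 3.1835.
Gain: Δc = 3.1835 − 3.0114 ≈ 0.1722.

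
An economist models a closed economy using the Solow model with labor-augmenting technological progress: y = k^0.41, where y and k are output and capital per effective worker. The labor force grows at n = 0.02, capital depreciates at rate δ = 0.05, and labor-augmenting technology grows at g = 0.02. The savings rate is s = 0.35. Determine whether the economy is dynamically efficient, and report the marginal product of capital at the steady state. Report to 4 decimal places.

n + g + δ = 0.02 + 0.02 + 0.05 = 0.09.
Steady-state k*: s·k^0.41 = 0.09·k gives k* = (0.35/0.09)^(1/0.59) ≈ 9.9932.
MPK = 0.41·9.9932^(-0.59) ≈ 0.1054.
MPK > n+g+δ = 0.09, so the economy is dynamically efficient (under-saving).

dynamically efficient; MPK ≈ 0.1054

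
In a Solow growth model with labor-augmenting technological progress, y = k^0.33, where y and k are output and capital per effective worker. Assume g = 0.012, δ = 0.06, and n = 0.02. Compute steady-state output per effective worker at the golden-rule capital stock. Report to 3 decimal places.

y_gold ≈ 1.876

Capital per effective worker breaks even when investment replaces (n + g + δ)·k; here n + g + δ = 0.092.
Setting f'(k) = n+g+δ gives 0.33·k^(0.33−1) = 0.092, hence k_gold = (0.33/0.092)^(1/0.67) ≈ 6.7290.
Output: y_gold = k_gold^0.33 = 6.7290^0.33 ≈ 1.8760.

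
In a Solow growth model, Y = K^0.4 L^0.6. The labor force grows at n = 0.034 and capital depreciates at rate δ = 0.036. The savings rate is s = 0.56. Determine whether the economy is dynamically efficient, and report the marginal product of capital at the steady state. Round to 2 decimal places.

n + δ = 0.034 + 0.036 = 0.07.
Steady-state k*: s·k^0.4 = 0.07·k gives k* = (0.56/0.07)^(1/0.6) ≈ 32.0000.
MPK = 0.4·32.0000^(-0.6) ≈ 0.0500.
MPK < n+δ = 0.07, so the economy is dynamically inefficient (over-saving).

dynamically inefficient; MPK ≈ 0.05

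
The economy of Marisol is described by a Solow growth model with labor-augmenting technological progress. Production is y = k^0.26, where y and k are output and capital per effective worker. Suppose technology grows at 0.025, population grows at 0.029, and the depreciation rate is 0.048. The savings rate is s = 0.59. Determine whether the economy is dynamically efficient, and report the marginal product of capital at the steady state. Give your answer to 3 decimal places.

dynamically inefficient; MPK ≈ 0.045

n + g + δ = 0.029 + 0.025 + 0.048 = 0.102.
Steady-state k*: s·k^0.26 = 0.102·k gives k* = (0.59/0.102)^(1/0.74) ≈ 10.7169.
MPK = 0.26·10.7169^(-0.74) ≈ 0.0449.
MPK < n+g+δ = 0.102, so the economy is dynamically inefficient (over-saving).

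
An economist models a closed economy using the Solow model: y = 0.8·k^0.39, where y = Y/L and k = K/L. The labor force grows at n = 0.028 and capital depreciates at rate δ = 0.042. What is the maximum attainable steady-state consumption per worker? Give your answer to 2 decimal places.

The effective depreciation rate is n + δ = 0.028 + 0.042 = 0.07.
Golden rule sets MPK = n+δ: 0.39·0.8·k^(0.39−1) = 0.07, so k_gold = (0.39·0.8/0.07)^(1/0.61) ≈ 11.5885.
y_gold = 0.8·11.5885^0.39 ≈ 2.0800.
c_gold = y_gold − (n+δ)·k_gold = 2.0800 − 0.07·11.5885 ≈ 1.2688.

c_gold ≈ 1.27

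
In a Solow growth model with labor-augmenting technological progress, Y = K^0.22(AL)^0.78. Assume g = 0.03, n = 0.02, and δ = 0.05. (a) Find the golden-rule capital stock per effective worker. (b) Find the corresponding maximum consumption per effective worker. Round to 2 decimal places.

Break-even investment rate: n + g + δ = 0.02 + 0.03 + 0.05 = 0.1.
Setting f'(k) = n+g+δ gives 0.22·k^(0.22−1) = 0.1, hence k_gold = (0.22/0.1)^(1/0.78) ≈ 2.7479.
y_gold = 2.7479^0.22 ≈ 1.2491; c_gold = y_gold − 0.1·k_gold ≈ 0.9743.

(a) k_gold ≈ 2.75; (b) c_gold ≈ 0.97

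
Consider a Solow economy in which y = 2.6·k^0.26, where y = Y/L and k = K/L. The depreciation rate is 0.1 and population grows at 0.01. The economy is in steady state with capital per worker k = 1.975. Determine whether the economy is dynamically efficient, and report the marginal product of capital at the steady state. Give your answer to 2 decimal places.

The effective depreciation rate is n + δ = 0.01 + 0.1 = 0.11.
MPK = 0.26·2.6·k^(0.26−1) = 0.26·2.6·1.975^(-0.74) ≈ 0.4085.
MPK > 0.11, so the economy is dynamically efficient (under-saving).

dynamically efficient; MPK ≈ 0.41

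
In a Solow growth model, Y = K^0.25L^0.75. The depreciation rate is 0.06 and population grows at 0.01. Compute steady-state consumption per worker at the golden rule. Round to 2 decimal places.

n + δ = 0.01 + 0.06 = 0.07.
Maximizing c = f(k) − (n+δ)·k gives f'(k) = n+δ, i.e. 0.25·k^(0.25−1) = 0.07, so k_gold = (0.25/0.07)^(1/0.75) ≈ 5.4591.
y_gold = 5.4591^0.25 ≈ 1.5286.
c_gold = y_gold − (n+δ)·k_gold = 1.5286 − 0.07·5.4591 ≈ 1.1464.

c_gold ≈ 1.15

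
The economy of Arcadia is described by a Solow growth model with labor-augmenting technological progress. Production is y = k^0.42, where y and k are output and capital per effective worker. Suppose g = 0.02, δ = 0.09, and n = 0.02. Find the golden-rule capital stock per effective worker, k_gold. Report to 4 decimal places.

k_gold ≈ 7.5529

n + g + δ = 0.02 + 0.02 + 0.09 = 0.13.
Setting f'(k) = n+g+δ gives 0.42·k^(0.42−1) = 0.13, hence k_gold = (0.42/0.13)^(1/0.58) ≈ 7.5529.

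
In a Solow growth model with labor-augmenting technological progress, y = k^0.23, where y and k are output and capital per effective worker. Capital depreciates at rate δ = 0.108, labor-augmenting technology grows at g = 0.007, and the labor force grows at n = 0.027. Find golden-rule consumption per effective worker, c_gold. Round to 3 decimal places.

c_gold ≈ 0.889

The effective depreciation rate is n + g + δ = 0.027 + 0.007 + 0.108 = 0.142.
Setting f'(k) = n+g+δ gives 0.23·k^(0.23−1) = 0.142, hence k_gold = (0.23/0.142)^(1/0.77) ≈ 1.8707.
y_gold = 1.8707^0.23 ≈ 1.1549.
c_gold = y_gold − (n+g+δ)·k_gold = 1.1549 − 0.142·1.8707 ≈ 0.8893.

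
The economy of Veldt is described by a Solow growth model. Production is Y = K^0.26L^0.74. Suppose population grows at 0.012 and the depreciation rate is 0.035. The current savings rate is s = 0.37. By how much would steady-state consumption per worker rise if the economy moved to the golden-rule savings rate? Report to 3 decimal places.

Δc ≈ 0.049

Capital per worker breaks even when investment replaces (n + δ)·k; here n + δ = 0.047.
Current steady state (s = 0.37): k* = (0.37/0.047)^(1/0.74) ≈ 16.2537, y* = 16.2537^0.26 ≈ 2.0647, c* = (1−0.37)·2.0647 ≈ 1.3007.
At the golden rule the marginal product of capital equals n+δ: 0.26·k^(0.26−1) = 0.047. Solving, k_gold = (0.26/0.047)^(1/0.74) ≈ 10.0899.
y_gold = 10.0899^0.26 ≈ 1.8239, c_gold = y_gold − 0.047·k_gold ≈ 1.3497.
Gain: Δc = 1.3497 − 1.3007 ≈ 0.0490.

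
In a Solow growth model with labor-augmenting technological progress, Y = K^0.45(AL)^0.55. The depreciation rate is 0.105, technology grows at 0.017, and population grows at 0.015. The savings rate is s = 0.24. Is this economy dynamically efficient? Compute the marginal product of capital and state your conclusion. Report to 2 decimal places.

Capital per effective worker breaks even when investment replaces (n + g + δ)·k; here n + g + δ = 0.137.
Steady-state k*: s·k^0.45 = 0.137·k gives k* = (0.24/0.137)^(1/0.55) ≈ 2.7715.
MPK = 0.45·2.7715^(-0.55) ≈ 0.2569.
MPK > n+g+δ = 0.137, so the economy is dynamically efficient (under-saving).

dynamically efficient; MPK ≈ 0.26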